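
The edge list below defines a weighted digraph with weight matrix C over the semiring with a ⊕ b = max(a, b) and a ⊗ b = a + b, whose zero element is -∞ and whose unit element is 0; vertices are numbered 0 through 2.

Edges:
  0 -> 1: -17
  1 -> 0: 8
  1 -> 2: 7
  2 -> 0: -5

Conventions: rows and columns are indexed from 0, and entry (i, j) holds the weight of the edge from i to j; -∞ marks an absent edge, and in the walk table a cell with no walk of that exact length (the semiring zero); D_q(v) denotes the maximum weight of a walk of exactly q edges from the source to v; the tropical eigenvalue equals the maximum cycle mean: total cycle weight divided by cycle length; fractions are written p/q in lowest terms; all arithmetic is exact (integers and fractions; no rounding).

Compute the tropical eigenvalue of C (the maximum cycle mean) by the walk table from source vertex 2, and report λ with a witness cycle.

q=0: [-∞, -∞, 0]
q=1: [-5, -∞, -∞]
q=2: [-∞, -22, -∞]
q=3: [-14, -∞, -15]
Optimal cycle mean attained by: cycle 0->1->0, total (-17) + 8, length 2.
Answer: λ = -9/2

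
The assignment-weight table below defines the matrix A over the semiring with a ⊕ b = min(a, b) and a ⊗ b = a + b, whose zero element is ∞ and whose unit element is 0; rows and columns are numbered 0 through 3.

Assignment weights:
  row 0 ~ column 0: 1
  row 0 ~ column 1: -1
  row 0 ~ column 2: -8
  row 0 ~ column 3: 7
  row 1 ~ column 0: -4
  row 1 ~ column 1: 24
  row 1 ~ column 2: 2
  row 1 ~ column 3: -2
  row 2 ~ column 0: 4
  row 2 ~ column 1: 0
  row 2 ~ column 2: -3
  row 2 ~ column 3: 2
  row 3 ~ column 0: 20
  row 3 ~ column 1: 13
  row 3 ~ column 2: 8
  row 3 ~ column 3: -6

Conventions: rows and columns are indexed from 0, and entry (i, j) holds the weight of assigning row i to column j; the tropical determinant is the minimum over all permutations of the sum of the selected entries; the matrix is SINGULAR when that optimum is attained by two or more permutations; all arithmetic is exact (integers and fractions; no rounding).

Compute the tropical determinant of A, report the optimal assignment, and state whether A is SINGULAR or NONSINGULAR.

σ = (0, 1, 2, 3): 1 + 24 + (-3) + (-6) = 16
σ = (0, 1, 3, 2): 1 + 24 + 2 + 8 = 35
σ = (0, 2, 1, 3): 1 + 2 + 0 + (-6) = -3
σ = (0, 2, 3, 1): 1 + 2 + 2 + 13 = 18
σ = (0, 3, 1, 2): 1 + (-2) + 0 + 8 = 7
σ = (0, 3, 2, 1): 1 + (-2) + (-3) + 13 = 9
σ = (1, 0, 2, 3): (-1) + (-4) + (-3) + (-6) = -14
σ = (1, 0, 3, 2): (-1) + (-4) + 2 + 8 = 5
σ = (1, 2, 0, 3): (-1) + 2 + 4 + (-6) = -1
σ = (1, 2, 3, 0): (-1) + 2 + 2 + 20 = 23
σ = (1, 3, 0, 2): (-1) + (-2) + 4 + 8 = 9
σ = (1, 3, 2, 0): (-1) + (-2) + (-3) + 20 = 14
σ = (2, 0, 1, 3): (-8) + (-4) + 0 + (-6) = -18
σ = (2, 0, 3, 1): (-8) + (-4) + 2 + 13 = 3
σ = (2, 1, 0, 3): (-8) + 24 + 4 + (-6) = 14
σ = (2, 1, 3, 0): (-8) + 24 + 2 + 20 = 38
σ = (2, 3, 0, 1): (-8) + (-2) + 4 + 13 = 7
σ = (2, 3, 1, 0): (-8) + (-2) + 0 + 20 = 10
σ = (3, 0, 1, 2): 7 + (-4) + 0 + 8 = 11
σ = (3, 0, 2, 1): 7 + (-4) + (-3) + 13 = 13
σ = (3, 1, 0, 2): 7 + 24 + 4 + 8 = 43
σ = (3, 1, 2, 0): 7 + 24 + (-3) + 20 = 48
σ = (3, 2, 0, 1): 7 + 2 + 4 + 13 = 26
σ = (3, 2, 1, 0): 7 + 2 + 0 + 20 = 29
Optimal value attained by: σ = (2, 0, 1, 3).
Answer: det⊕(A) = -18; verdict: NONSINGULAR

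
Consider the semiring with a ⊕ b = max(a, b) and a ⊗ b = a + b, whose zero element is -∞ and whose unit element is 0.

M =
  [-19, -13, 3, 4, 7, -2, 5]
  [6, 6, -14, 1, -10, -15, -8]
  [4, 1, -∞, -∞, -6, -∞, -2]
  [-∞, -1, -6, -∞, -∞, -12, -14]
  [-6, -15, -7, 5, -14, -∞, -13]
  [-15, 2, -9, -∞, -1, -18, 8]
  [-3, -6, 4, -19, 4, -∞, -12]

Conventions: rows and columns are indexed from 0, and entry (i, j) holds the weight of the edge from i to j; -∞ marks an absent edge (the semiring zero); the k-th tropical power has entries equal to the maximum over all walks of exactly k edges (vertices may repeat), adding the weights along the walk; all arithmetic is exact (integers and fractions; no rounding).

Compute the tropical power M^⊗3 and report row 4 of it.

M^⊗2:
  [7, 4, 9, 12, 9, -8, 6]
  [12, 12, 9, 10, 13, 4, 11]
  [7, 7, 7, 8, 11, 2, 9]
  [5, 5, -10, 0, -10, -16, -4]
  [-3, 4, -1, -2, 1, -7, -1]
  [8, 8, 12, 4, 12, -13, -4]
  [8, 5, 0, 9, 4, -5, 2]
M^⊗3:
  [13, 11, 10, 14, 14, 5, 12]
  [18, 18, 15, 18, 19, 10, 17]
  [13, 13, 13, 16, 14, 5, 12]
  [11, 11, 8, 9, 12, 3, 10]
  [10, 10, 3, 6, 4, -5, 2]
  [16, 14, 11, 17, 15, 6, 13]
  [11, 11, 11, 12, 15, 6, 13]
Answer: row 4 of M^⊗3 = [10, 10, 3, 6, 4, -5, 2]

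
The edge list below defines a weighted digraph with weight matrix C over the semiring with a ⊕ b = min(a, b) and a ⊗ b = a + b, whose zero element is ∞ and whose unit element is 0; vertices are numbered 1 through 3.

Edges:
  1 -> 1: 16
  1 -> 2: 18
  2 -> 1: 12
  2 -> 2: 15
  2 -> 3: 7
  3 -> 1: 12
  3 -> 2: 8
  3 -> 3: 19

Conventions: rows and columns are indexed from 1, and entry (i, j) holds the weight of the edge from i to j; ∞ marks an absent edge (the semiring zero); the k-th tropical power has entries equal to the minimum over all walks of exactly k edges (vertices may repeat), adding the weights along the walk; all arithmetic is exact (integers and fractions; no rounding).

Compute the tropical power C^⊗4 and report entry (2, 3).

C^⊗2:
  [30, 33, 25]
  [19, 15, 22]
  [20, 23, 15]
C^⊗3:
  [37, 33, 40]
  [27, 30, 22]
  [27, 23, 30]
C^⊗4:
  [45, 48, 40]
  [34, 30, 37]
  [35, 38, 30]
Key observation: the optimum is the walk 2->2->3->2->3, with weight 15 + 7 + 8 + 7 = 37.
Optimal value attained by: walk 2->2->3->2->3.
Answer: (C^⊗4)[2][3] = 37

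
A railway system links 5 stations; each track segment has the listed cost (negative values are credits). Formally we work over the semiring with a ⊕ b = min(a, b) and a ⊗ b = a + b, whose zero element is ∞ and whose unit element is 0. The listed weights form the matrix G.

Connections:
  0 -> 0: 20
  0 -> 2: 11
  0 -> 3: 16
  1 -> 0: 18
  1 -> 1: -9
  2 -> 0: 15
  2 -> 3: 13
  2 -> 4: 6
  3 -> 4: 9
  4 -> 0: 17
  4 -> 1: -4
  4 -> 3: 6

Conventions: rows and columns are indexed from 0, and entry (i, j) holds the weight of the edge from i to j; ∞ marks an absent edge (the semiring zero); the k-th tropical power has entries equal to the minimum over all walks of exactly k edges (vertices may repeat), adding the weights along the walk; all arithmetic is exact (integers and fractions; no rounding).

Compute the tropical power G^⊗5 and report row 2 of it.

G^⊗2:
  [26, ∞, 31, 24, 17]
  [9, -18, 29, 34, ∞]
  [23, 2, 26, 12, 22]
  [26, 5, ∞, 15, ∞]
  [14, -13, 28, 33, 15]
G^⊗3:
  [34, 13, 37, 23, 33]
  [0, -27, 20, 25, 35]
  [20, -7, 34, 28, 21]
  [23, -4, 37, 42, 24]
  [5, -22, 25, 21, 34]
G^⊗4:
  [31, 4, 45, 39, 32]
  [-9, -36, 11, 16, 26]
  [11, -16, 31, 27, 37]
  [14, -13, 34, 30, 43]
  [-4, -31, 16, 21, 30]
G^⊗5:
  [22, -5, 42, 38, 48]
  [-18, -45, 2, 7, 17]
  [2, -25, 22, 27, 36]
  [5, -22, 25, 30, 39]
  [-13, -40, 7, 12, 22]
Answer: row 2 of G^⊗5 = [2, -25, 22, 27, 36]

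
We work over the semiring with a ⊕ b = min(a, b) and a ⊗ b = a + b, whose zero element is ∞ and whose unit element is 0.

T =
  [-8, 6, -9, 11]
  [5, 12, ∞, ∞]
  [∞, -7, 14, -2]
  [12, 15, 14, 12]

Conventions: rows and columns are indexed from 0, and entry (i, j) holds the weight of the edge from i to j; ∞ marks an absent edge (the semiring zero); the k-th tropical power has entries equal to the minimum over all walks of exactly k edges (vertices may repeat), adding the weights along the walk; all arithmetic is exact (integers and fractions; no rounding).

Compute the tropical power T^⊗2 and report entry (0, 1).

T^⊗2:
  [-16, -16, -17, -11]
  [-3, 11, -4, 16]
  [-2, 5, 12, 10]
  [4, 7, 3, 12]
Key observation: the optimum is the walk 0->2->1, with weight (-9) + (-7) = -16.
Optimal value attained by: walk 0->2->1.
Answer: (T^⊗2)[0][1] = -16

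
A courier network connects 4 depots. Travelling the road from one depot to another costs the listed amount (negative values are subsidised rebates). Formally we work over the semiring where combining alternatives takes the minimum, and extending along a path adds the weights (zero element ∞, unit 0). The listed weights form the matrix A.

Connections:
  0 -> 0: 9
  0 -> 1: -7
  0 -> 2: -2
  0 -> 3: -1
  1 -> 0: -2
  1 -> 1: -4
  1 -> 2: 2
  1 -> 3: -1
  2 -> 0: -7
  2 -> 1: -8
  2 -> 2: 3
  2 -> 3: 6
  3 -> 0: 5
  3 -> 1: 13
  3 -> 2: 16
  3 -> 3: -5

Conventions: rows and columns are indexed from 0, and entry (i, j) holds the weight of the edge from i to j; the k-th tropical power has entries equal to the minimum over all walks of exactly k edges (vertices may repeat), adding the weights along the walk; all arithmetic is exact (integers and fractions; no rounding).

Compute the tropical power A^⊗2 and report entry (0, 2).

A^⊗2:
  [-9, -11, -5, -8]
  [-6, -9, -4, -6]
  [-10, -14, -9, -9]
  [0, -2, 3, -10]
Key observation: the optimum is the walk 0->1->2, with weight (-7) + 2 = -5.
Optimal value attained by: walk 0->1->2.
Answer: (A^⊗2)[0][2] = -5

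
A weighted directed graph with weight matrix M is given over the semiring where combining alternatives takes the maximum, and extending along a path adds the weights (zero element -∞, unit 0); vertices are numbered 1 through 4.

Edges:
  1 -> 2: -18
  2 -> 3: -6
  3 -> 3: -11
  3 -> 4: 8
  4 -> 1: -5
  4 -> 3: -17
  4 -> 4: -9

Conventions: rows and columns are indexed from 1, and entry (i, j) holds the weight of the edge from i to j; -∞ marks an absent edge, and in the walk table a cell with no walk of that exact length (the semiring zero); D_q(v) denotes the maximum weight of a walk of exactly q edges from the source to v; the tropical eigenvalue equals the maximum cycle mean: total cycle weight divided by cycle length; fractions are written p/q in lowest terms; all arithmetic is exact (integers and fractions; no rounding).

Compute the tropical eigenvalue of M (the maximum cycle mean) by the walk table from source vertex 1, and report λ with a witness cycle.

q=0: [0, -∞, -∞, -∞]
q=1: [-∞, -18, -∞, -∞]
q=2: [-∞, -∞, -24, -∞]
q=3: [-∞, -∞, -35, -16]
q=4: [-21, -∞, -33, -25]
Optimal cycle mean attained by: cycle 3->4->3, total 8 + (-17), length 2.
Answer: λ = -9/2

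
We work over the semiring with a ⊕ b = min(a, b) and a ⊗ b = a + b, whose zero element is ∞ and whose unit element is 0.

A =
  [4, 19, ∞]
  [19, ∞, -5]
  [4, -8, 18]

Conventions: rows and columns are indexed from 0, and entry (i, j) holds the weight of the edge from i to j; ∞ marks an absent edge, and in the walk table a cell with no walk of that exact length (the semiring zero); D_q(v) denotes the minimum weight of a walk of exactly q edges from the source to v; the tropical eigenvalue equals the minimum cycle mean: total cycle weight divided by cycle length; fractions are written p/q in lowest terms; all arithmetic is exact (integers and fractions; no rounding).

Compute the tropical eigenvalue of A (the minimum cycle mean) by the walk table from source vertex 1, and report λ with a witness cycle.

q=0: [∞, 0, ∞]
q=1: [19, ∞, -5]
q=2: [-1, -13, 13]
q=3: [3, 5, -18]
Optimal cycle mean attained by: cycle 1->2->1, total (-5) + (-8), length 2.
Answer: λ = -13/2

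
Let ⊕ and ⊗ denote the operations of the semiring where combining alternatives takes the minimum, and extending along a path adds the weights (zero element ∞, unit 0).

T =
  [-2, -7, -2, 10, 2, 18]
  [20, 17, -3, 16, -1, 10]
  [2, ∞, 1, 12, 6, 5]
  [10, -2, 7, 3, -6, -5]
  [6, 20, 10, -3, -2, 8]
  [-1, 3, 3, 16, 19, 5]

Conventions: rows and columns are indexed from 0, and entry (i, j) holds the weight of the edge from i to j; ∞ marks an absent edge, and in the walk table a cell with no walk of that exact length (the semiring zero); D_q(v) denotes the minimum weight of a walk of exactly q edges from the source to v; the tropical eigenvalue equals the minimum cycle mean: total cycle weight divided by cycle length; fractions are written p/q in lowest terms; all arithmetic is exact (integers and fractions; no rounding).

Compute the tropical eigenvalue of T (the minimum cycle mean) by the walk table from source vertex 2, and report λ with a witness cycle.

q=0: [∞, ∞, 0, ∞, ∞, ∞]
q=1: [2, ∞, 1, 12, 6, 5]
q=2: [0, -5, 0, 3, 4, 6]
q=3: [-2, -7, -8, 1, -6, -2]
q=4: [-6, -9, -10, -9, -8, -4]
q=5: [-8, -13, -12, -11, -15, -14]
q=6: [-15, -15, -16, -18, -17, -16]
Optimal cycle mean attained by: cycle 3->4->3, total (-6) + (-3), length 2.
Answer: λ = -9/2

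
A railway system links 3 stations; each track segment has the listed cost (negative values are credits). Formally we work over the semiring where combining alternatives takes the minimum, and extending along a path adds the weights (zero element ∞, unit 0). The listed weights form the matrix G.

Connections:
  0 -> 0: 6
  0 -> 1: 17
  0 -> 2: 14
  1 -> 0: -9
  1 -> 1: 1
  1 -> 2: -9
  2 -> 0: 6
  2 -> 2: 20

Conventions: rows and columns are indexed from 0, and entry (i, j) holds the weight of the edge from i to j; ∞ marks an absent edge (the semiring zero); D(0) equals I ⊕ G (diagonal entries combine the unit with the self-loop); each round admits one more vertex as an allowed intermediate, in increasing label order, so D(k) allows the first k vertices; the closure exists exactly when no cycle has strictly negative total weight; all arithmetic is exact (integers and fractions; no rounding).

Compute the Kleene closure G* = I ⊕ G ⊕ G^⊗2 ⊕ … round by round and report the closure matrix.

D(0):
  [0, 17, 14]
  [-9, 0, -9]
  [6, ∞, 0]
D(1):
  [0, 17, 14]
  [-9, 0, -9]
  [6, 23, 0]
D(2):
  [0, 17, 8]
  [-9, 0, -9]
  [6, 23, 0]
D(3):
  [0, 17, 8]
  [-9, 0, -9]
  [6, 23, 0]
Answer: G* = [[0, 17, 8], [-9, 0, -9], [6, 23, 0]]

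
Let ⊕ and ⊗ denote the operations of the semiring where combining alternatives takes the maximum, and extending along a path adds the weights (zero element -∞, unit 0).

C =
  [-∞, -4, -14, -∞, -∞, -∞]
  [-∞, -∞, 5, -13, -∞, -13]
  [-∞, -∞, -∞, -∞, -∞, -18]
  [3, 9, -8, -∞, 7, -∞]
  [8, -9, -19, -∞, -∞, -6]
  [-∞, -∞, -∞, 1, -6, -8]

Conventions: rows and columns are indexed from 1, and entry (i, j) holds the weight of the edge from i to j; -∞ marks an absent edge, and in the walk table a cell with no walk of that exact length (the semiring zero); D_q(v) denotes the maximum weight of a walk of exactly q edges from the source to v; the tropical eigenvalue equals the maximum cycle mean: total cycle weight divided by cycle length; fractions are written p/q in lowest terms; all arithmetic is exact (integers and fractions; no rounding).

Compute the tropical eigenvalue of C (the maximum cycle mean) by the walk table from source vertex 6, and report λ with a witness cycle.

q=0: [-∞, -∞, -∞, -∞, -∞, 0]
q=1: [-∞, -∞, -∞, 1, -6, -8]
q=2: [4, 10, -7, -7, 8, -12]
q=3: [16, 2, 15, -3, 0, 2]
q=4: [8, 12, 7, 3, 4, -3]
q=5: [12, 12, 17, -1, 10, -1]
q=6: [18, 8, 17, 0, 6, 4]
Optimal cycle mean attained by: cycle 4->5->6->4, total 7 + (-6) + 1, length 3.
Answer: λ = 2/3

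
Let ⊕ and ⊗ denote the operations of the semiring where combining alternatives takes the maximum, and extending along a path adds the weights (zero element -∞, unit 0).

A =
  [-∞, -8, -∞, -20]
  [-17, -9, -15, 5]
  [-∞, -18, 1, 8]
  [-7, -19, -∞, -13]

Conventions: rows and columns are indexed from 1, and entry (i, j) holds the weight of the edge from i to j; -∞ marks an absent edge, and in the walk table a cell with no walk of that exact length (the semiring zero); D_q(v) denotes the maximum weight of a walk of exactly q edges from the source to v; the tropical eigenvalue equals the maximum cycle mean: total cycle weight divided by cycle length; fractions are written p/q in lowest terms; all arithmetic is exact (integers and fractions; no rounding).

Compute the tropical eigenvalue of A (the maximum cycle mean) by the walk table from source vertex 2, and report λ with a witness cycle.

q=0: [-∞, 0, -∞, -∞]
q=1: [-17, -9, -15, 5]
q=2: [-2, -14, -14, -4]
q=3: [-11, -10, -13, -6]
q=4: [-13, -19, -12, -5]
Optimal cycle mean attained by: cycle 3->3, total 1, length 1.
Answer: λ = 1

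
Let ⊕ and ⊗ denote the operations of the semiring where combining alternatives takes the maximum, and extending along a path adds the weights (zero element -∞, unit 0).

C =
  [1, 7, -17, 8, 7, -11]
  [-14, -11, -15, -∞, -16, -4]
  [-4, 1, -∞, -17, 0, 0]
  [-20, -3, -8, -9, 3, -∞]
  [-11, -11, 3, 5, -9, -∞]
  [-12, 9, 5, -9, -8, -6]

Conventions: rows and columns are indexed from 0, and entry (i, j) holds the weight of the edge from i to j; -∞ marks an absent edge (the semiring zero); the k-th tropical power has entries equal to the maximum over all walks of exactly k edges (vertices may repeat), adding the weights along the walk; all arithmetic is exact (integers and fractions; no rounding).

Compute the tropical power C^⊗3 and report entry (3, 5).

C^⊗2:
  [2, 8, 10, 12, 11, 3]
  [-13, 5, 1, -6, -7, -10]
  [-3, 9, 5, 5, 3, -3]
  [-8, -7, 6, 8, -6, -7]
  [-1, 4, -3, -3, 8, 3]
  [1, 6, -1, -3, 5, 5]
C^⊗3:
  [6, 12, 14, 16, 15, 10]
  [-3, 2, -4, -2, 1, 1]
  [1, 6, 6, 8, 8, 5]
  [2, 7, 0, 0, 11, 6]
  [0, 12, 11, 13, 6, 0]
  [2, 14, 10, 10, 8, 2]
Key observation: the optimum is the walk 3->4->2->5, with weight 3 + 3 + 0 = 6.
Optimal value attained by: walk 3->4->2->5.
Answer: (C^⊗3)[3][5] = 6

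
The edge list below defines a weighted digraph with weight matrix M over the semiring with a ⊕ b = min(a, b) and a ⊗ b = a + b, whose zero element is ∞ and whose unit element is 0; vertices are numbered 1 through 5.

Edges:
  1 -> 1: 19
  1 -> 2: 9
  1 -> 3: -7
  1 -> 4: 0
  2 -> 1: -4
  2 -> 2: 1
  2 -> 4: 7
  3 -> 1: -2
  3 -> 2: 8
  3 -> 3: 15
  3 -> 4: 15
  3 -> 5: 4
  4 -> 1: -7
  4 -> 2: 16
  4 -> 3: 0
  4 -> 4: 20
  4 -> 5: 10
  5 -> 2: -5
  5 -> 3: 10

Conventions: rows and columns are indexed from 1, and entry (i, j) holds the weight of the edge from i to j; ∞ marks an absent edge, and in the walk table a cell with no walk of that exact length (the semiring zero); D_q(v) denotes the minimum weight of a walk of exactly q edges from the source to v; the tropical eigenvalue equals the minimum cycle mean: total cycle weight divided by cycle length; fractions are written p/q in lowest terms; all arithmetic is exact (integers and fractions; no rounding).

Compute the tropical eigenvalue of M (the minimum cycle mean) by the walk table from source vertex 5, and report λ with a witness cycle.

q=0: [∞, ∞, ∞, ∞, 0]
q=1: [∞, -5, 10, ∞, ∞]
q=2: [-9, -4, 25, 2, 14]
q=3: [-8, -3, -16, -9, 12]
q=4: [-18, -8, -15, -8, -12]
q=5: [-17, -17, -25, -18, -11]
Optimal cycle mean attained by: cycle 1->3->1, total (-7) + (-2), length 2.
Answer: λ = -9/2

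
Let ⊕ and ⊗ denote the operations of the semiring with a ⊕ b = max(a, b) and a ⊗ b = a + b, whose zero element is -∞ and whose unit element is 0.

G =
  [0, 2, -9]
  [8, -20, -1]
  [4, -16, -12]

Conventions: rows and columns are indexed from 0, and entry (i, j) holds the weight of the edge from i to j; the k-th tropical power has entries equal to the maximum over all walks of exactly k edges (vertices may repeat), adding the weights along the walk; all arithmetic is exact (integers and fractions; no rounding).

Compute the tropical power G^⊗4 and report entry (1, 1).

G^⊗2:
  [10, 2, 1]
  [8, 10, -1]
  [4, 6, -5]
G^⊗3:
  [10, 12, 1]
  [18, 10, 9]
  [14, 6, 5]
G^⊗4:
  [20, 12, 11]
  [18, 20, 9]
  [14, 16, 5]
Key observation: the optimum is the walk 1->0->1->0->1, with weight 8 + 2 + 8 + 2 = 20.
Optimal value attained by: walk 1->0->1->0->1.
Answer: (G^⊗4)[1][1] = 20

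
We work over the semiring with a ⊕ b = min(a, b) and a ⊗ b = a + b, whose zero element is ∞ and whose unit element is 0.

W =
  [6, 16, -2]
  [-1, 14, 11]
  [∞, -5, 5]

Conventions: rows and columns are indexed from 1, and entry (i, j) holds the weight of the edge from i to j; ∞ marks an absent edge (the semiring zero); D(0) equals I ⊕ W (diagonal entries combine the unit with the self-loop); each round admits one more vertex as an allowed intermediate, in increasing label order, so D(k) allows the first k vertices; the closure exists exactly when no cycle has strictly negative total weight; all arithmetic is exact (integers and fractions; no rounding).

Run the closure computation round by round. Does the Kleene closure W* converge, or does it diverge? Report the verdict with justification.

D(0):
  [0, 16, -2]
  [-1, 0, 11]
  [∞, -5, 0]
D(1):
  [0, 16, -2]
  [-1, 0, -3]
  [∞, -5, 0]
Detection: at round 2, diagonal entry (3, 3) turns strictly negative.
Key observation: the cycle 3->2->1->3 has total weight (-5) + (-1) + (-2), which is strictly negative.
Answer: DIVERGES — negative cycle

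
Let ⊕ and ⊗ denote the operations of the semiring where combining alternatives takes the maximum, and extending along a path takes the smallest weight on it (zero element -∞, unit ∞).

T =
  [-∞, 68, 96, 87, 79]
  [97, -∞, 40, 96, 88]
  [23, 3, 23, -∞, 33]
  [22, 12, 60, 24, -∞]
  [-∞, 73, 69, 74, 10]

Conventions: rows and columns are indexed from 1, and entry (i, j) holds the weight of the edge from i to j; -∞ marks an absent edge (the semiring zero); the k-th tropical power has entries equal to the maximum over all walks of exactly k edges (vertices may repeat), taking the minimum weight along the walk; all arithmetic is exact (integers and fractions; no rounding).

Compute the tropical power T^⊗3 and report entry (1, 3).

T^⊗2:
  [68, 73, 69, 74, 68]
  [23, 73, 96, 87, 79]
  [23, 33, 33, 33, 23]
  [23, 22, 24, 24, 33]
  [73, 12, 60, 73, 73]
T^⊗3:
  [73, 68, 68, 73, 73]
  [73, 73, 69, 74, 73]
  [33, 23, 33, 33, 33]
  [23, 33, 33, 33, 24]
  [23, 73, 73, 73, 73]
Key observation: the optimum is the walk 1->2->1->3, with weight 68 min 97 min 96 = 68.
Optimal value attained by: walk 1->2->1->3.
Answer: (T^⊗3)[1][3] = 68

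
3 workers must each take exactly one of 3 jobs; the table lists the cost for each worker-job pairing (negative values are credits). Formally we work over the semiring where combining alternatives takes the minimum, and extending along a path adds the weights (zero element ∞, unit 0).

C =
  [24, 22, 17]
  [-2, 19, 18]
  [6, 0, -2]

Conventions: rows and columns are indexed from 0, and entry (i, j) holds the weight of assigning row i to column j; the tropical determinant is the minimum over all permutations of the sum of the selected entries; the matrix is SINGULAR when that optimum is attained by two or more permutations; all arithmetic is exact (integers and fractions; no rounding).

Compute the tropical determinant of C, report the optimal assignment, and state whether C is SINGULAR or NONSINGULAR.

σ = (0, 1, 2): 24 + 19 + (-2) = 41
σ = (0, 2, 1): 24 + 18 + 0 = 42
σ = (1, 0, 2): 22 + (-2) + (-2) = 18
σ = (1, 2, 0): 22 + 18 + 6 = 46
σ = (2, 0, 1): 17 + (-2) + 0 = 15
σ = (2, 1, 0): 17 + 19 + 6 = 42
Optimal value attained by: σ = (2, 0, 1).
Answer: det⊕(C) = 15; verdict: NONSINGULAR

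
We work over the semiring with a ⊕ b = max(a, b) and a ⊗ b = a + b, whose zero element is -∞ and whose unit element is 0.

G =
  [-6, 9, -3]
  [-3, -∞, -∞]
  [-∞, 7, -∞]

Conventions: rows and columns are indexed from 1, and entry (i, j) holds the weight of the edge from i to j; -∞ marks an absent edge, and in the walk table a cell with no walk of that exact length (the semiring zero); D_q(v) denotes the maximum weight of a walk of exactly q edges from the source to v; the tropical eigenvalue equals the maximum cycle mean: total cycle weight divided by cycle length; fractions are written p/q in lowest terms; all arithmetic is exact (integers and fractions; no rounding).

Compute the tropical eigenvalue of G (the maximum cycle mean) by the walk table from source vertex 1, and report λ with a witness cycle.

q=0: [0, -∞, -∞]
q=1: [-6, 9, -3]
q=2: [6, 4, -9]
q=3: [1, 15, 3]
Optimal cycle mean attained by: cycle 1->2->1, total 9 + (-3), length 2.
Answer: λ = 3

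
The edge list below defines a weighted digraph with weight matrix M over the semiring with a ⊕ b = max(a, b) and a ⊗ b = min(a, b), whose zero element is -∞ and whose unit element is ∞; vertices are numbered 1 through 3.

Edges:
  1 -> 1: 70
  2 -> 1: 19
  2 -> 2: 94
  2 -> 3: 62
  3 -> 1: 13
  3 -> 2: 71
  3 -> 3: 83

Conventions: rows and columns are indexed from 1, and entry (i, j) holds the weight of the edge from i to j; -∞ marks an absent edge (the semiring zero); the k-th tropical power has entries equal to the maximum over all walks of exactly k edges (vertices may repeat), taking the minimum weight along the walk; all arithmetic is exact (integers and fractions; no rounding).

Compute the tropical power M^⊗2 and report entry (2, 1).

M^⊗2:
  [70, -∞, -∞]
  [19, 94, 62]
  [19, 71, 83]
Key observation: the optimum is the walk 2->1->1, with weight 19 min 70 = 19.
Optimal value attained by: walk 2->1->1.
Answer: (M^⊗2)[2][1] = 19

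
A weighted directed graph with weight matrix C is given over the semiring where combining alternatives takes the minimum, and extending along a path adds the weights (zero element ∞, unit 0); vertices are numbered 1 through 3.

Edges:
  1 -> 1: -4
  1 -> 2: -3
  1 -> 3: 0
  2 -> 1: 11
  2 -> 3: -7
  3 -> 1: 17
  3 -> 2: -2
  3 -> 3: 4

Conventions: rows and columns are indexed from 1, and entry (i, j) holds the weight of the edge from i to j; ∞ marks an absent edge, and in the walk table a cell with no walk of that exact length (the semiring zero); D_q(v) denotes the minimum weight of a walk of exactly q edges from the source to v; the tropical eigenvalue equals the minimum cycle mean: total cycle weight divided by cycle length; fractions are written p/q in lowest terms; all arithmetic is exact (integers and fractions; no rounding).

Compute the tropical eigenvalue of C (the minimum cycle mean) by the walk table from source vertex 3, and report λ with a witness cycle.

q=0: [∞, ∞, 0]
q=1: [17, -2, 4]
q=2: [9, 2, -9]
q=3: [5, -11, -5]
Optimal cycle mean attained by: cycle 2->3->2, total (-7) + (-2), length 2.
Answer: λ = -9/2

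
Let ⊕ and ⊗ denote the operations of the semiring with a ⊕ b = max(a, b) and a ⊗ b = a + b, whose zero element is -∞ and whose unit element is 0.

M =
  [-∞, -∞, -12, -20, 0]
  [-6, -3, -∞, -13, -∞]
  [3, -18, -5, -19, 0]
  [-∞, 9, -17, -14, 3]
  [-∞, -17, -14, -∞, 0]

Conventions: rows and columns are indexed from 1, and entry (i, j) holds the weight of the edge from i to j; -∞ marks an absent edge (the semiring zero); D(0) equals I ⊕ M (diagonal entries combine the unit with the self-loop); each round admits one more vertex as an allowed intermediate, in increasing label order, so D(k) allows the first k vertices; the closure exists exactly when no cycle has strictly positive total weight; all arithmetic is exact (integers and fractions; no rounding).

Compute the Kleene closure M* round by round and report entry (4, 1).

D(0):
  [0, -∞, -12, -20, 0]
  [-6, 0, -∞, -13, -∞]
  [3, -18, 0, -19, 0]
  [-∞, 9, -17, 0, 3]
  [-∞, -17, -14, -∞, 0]
D(1):
  [0, -∞, -12, -20, 0]
  [-6, 0, -18, -13, -6]
  [3, -18, 0, -17, 3]
  [-∞, 9, -17, 0, 3]
  [-∞, -17, -14, -∞, 0]
D(2):
  [0, -∞, -12, -20, 0]
  [-6, 0, -18, -13, -6]
  [3, -18, 0, -17, 3]
  [3, 9, -9, 0, 3]
  [-23, -17, -14, -30, 0]
D(3):
  [0, -30, -12, -20, 0]
  [-6, 0, -18, -13, -6]
  [3, -18, 0, -17, 3]
  [3, 9, -9, 0, 3]
  [-11, -17, -14, -30, 0]
D(4):
  [0, -11, -12, -20, 0]
  [-6, 0, -18, -13, -6]
  [3, -8, 0, -17, 3]
  [3, 9, -9, 0, 3]
  [-11, -17, -14, -30, 0]
D(5):
  [0, -11, -12, -20, 0]
  [-6, 0, -18, -13, -6]
  [3, -8, 0, -17, 3]
  [3, 9, -9, 0, 3]
  [-11, -17, -14, -30, 0]
Answer: M*[4][1] = 3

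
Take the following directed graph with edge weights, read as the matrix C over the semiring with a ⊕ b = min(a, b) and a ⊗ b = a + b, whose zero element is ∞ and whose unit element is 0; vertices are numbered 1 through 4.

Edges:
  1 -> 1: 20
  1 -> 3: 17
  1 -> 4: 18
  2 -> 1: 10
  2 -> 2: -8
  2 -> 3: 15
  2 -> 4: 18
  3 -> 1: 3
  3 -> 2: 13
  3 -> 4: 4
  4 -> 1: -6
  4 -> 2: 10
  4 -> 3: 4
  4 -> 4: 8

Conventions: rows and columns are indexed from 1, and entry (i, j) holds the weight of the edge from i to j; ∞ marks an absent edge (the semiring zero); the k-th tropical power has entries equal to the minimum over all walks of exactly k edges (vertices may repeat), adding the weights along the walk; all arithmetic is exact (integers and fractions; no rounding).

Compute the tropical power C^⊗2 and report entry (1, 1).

C^⊗2:
  [12, 28, 22, 21]
  [2, -16, 7, 10]
  [-2, 5, 8, 12]
  [2, 2, 11, 8]
Key observation: the optimum is the walk 1->4->1, with weight 18 + (-6) = 12.
Optimal value attained by: walk 1->4->1.
Answer: (C^⊗2)[1][1] = 12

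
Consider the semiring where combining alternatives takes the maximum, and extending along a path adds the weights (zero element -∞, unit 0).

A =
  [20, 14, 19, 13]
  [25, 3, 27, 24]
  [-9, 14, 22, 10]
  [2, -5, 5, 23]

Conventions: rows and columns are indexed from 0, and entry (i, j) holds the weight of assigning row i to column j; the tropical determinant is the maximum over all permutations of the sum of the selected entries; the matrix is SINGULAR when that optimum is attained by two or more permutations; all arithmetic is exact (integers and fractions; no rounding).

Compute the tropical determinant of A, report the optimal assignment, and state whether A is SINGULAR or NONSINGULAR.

σ = (0, 1, 2, 3): 20 + 3 + 22 + 23 = 68
σ = (0, 1, 3, 2): 20 + 3 + 10 + 5 = 38
σ = (0, 2, 1, 3): 20 + 27 + 14 + 23 = 84
σ = (0, 2, 3, 1): 20 + 27 + 10 + (-5) = 52
σ = (0, 3, 1, 2): 20 + 24 + 14 + 5 = 63
σ = (0, 3, 2, 1): 20 + 24 + 22 + (-5) = 61
σ = (1, 0, 2, 3): 14 + 25 + 22 + 23 = 84
σ = (1, 0, 3, 2): 14 + 25 + 10 + 5 = 54
σ = (1, 2, 0, 3): 14 + 27 + (-9) + 23 = 55
σ = (1, 2, 3, 0): 14 + 27 + 10 + 2 = 53
σ = (1, 3, 0, 2): 14 + 24 + (-9) + 5 = 34
σ = (1, 3, 2, 0): 14 + 24 + 22 + 2 = 62
σ = (2, 0, 1, 3): 19 + 25 + 14 + 23 = 81
σ = (2, 0, 3, 1): 19 + 25 + 10 + (-5) = 49
σ = (2, 1, 0, 3): 19 + 3 + (-9) + 23 = 36
σ = (2, 1, 3, 0): 19 + 3 + 10 + 2 = 34
σ = (2, 3, 0, 1): 19 + 24 + (-9) + (-5) = 29
σ = (2, 3, 1, 0): 19 + 24 + 14 + 2 = 59
σ = (3, 0, 1, 2): 13 + 25 + 14 + 5 = 57
σ = (3, 0, 2, 1): 13 + 25 + 22 + (-5) = 55
σ = (3, 1, 0, 2): 13 + 3 + (-9) + 5 = 12
σ = (3, 1, 2, 0): 13 + 3 + 22 + 2 = 40
σ = (3, 2, 0, 1): 13 + 27 + (-9) + (-5) = 26
σ = (3, 2, 1, 0): 13 + 27 + 14 + 2 = 56
Optimal value attained by: σ = (0, 2, 1, 3).
Answer: det⊕(A) = 84; verdict: SINGULAR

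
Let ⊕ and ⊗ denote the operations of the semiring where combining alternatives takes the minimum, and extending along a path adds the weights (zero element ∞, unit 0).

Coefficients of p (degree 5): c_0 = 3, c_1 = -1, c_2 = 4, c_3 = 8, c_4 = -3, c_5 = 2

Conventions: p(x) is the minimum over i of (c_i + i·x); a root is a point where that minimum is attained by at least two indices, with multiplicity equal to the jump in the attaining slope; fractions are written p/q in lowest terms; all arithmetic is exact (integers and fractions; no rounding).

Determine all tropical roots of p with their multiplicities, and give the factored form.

hull edge (i=0, c=3) to (i=1, c=-1): slope -4, span 1
hull edge (i=1, c=-1) to (i=4, c=-3): slope -2/3, span 3
hull edge (i=4, c=-3) to (i=5, c=2): slope 5, span 1
Factored form: p(x) = 2 ⊗ (x ⊕ (-5)) ⊗ (x ⊕ 2/3) ⊗ (x ⊕ 2/3) ⊗ (x ⊕ 2/3) ⊗ (x ⊕ 4)
Answer: roots = -5 (mult 1), 2/3 (mult 3), 4 (mult 1)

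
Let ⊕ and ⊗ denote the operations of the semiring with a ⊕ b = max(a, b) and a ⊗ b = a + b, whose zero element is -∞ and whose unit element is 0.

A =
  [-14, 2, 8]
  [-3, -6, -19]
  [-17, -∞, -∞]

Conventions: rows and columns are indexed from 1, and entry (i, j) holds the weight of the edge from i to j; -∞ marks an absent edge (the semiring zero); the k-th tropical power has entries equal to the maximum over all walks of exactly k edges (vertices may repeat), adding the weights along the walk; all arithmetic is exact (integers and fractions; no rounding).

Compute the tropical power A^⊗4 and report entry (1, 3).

A^⊗2:
  [-1, -4, -6]
  [-9, -1, 5]
  [-31, -15, -9]
A^⊗3:
  [-7, 1, 7]
  [-4, -7, -1]
  [-18, -21, -23]
A^⊗4:
  [-2, -5, 1]
  [-10, -2, 4]
  [-24, -16, -10]
Key observation: the optimum is the walk 1->2->2->1->3, with weight 2 + (-6) + (-3) + 8 = 1.
Optimal value attained by: walk 1->2->2->1->3.
Answer: (A^⊗4)[1][3] = 1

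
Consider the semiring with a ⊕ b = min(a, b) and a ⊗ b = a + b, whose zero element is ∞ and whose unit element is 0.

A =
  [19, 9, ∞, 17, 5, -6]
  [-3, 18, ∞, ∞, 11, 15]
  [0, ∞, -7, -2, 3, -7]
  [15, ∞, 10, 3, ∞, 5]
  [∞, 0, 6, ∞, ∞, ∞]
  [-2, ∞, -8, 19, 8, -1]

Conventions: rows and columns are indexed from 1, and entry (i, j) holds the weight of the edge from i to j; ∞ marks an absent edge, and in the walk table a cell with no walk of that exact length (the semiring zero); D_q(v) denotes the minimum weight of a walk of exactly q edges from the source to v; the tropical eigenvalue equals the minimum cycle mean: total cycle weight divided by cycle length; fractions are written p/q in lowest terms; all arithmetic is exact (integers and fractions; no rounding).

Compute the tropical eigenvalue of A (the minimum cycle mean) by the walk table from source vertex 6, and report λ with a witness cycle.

q=0: [∞, ∞, ∞, ∞, ∞, 0]
q=1: [-2, ∞, -8, 19, 8, -1]
q=2: [-8, 7, -15, -10, -5, -15]
q=3: [-17, -5, -23, -17, -12, -22]
q=4: [-24, -12, -30, -25, -20, -30]
q=5: [-32, -20, -38, -32, -27, -37]
q=6: [-39, -27, -45, -40, -35, -45]
Optimal cycle mean attained by: cycle 3->6->3, total (-7) + (-8), length 2.
Answer: λ = -15/2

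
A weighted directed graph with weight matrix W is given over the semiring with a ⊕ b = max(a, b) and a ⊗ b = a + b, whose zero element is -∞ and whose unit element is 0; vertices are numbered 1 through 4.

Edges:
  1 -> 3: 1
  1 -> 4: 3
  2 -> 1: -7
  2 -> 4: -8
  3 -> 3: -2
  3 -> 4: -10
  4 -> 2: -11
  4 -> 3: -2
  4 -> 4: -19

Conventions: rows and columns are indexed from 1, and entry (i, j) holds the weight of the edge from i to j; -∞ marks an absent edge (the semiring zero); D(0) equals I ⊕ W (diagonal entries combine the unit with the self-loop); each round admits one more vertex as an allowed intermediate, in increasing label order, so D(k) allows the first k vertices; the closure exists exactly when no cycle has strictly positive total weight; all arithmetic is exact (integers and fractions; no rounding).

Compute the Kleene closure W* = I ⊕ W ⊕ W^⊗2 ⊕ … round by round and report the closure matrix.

D(0):
  [0, -∞, 1, 3]
  [-7, 0, -∞, -8]
  [-∞, -∞, 0, -10]
  [-∞, -11, -2, 0]
D(1):
  [0, -∞, 1, 3]
  [-7, 0, -6, -4]
  [-∞, -∞, 0, -10]
  [-∞, -11, -2, 0]
D(2):
  [0, -∞, 1, 3]
  [-7, 0, -6, -4]
  [-∞, -∞, 0, -10]
  [-18, -11, -2, 0]
D(3):
  [0, -∞, 1, 3]
  [-7, 0, -6, -4]
  [-∞, -∞, 0, -10]
  [-18, -11, -2, 0]
D(4):
  [0, -8, 1, 3]
  [-7, 0, -6, -4]
  [-28, -21, 0, -10]
  [-18, -11, -2, 0]
Answer: W* = [[0, -8, 1, 3], [-7, 0, -6, -4], [-28, -21, 0, -10], [-18, -11, -2, 0]]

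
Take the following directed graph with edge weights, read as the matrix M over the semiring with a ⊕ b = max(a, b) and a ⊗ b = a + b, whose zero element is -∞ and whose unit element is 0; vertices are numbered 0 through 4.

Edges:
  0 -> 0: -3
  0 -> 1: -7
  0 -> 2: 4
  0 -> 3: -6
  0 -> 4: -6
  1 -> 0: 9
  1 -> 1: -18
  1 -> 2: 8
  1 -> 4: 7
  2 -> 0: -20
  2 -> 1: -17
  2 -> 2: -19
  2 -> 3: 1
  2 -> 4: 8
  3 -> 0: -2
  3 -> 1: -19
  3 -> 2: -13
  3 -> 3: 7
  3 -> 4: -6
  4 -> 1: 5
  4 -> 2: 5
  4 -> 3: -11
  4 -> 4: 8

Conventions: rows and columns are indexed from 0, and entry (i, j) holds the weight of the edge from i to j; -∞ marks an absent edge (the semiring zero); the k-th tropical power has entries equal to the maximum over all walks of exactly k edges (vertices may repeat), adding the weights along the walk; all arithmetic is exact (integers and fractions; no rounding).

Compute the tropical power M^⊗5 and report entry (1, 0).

M^⊗2:
  [2, -1, 1, 5, 12]
  [6, 12, 13, 9, 16]
  [-1, 13, 13, 8, 16]
  [5, -1, 2, 14, 2]
  [14, 13, 13, 6, 16]
M^⊗3:
  [8, 17, 17, 12, 20]
  [21, 21, 21, 16, 24]
  [22, 21, 21, 15, 24]
  [12, 7, 9, 21, 10]
  [22, 21, 21, 14, 24]
M^⊗4:
  [26, 25, 25, 19, 28]
  [30, 29, 29, 23, 32]
  [30, 29, 29, 22, 32]
  [19, 15, 16, 28, 18]
  [30, 29, 29, 22, 32]
M^⊗5:
  [34, 33, 33, 26, 36]
  [38, 37, 37, 30, 40]
  [38, 37, 37, 30, 40]
  [26, 23, 23, 35, 26]
  [38, 37, 37, 30, 40]
Key observation: the optimum is the walk 1->2->4->4->1->0, with weight 8 + 8 + 8 + 5 + 9 = 38.
Optimal value attained by: walk 1->2->4->4->1->0.
Answer: (M^⊗5)[1][0] = 38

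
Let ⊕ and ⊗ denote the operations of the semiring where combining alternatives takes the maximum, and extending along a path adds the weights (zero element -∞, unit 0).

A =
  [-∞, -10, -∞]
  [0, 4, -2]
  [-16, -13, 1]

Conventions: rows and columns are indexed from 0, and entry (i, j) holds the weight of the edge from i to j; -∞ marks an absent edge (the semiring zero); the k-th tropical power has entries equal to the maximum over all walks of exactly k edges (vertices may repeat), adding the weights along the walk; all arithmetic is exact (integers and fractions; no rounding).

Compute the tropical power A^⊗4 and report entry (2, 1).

A^⊗2:
  [-10, -6, -12]
  [4, 8, 2]
  [-13, -9, 2]
A^⊗3:
  [-6, -2, -8]
  [8, 12, 6]
  [-9, -5, 3]
A^⊗4:
  [-2, 2, -4]
  [12, 16, 10]
  [-5, -1, 4]
Key observation: the optimum is the walk 2->1->1->1->1, with weight (-13) + 4 + 4 + 4 = -1.
Optimal value attained by: walk 2->1->1->1->1.
Answer: (A^⊗4)[2][1] = -1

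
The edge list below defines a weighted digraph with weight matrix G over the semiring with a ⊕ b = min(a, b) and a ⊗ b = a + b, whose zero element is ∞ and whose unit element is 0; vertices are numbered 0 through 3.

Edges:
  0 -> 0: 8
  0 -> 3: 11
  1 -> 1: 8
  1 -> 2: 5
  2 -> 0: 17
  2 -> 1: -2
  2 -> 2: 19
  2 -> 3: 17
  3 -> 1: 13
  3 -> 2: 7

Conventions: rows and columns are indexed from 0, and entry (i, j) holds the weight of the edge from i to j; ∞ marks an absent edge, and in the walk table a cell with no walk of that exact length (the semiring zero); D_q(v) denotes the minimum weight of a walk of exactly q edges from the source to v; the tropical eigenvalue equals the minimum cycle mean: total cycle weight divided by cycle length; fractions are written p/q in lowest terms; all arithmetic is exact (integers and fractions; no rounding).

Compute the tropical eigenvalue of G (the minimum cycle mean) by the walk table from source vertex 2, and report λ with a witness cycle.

q=0: [∞, ∞, 0, ∞]
q=1: [17, -2, 19, 17]
q=2: [25, 6, 3, 28]
q=3: [20, 1, 11, 20]
q=4: [28, 9, 6, 28]
Optimal cycle mean attained by: cycle 1->2->1, total 5 + (-2), length 2.
Answer: λ = 3/2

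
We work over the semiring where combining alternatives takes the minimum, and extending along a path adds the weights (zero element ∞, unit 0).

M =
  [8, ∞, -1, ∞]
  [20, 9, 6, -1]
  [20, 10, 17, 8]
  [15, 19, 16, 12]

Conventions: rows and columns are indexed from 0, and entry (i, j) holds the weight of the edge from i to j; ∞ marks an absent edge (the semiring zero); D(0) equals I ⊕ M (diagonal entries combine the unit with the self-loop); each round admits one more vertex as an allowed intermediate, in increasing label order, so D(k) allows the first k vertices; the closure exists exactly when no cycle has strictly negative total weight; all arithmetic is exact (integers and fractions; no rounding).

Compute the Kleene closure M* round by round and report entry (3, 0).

D(0):
  [0, ∞, -1, ∞]
  [20, 0, 6, -1]
  [20, 10, 0, 8]
  [15, 19, 16, 0]
D(1):
  [0, ∞, -1, ∞]
  [20, 0, 6, -1]
  [20, 10, 0, 8]
  [15, 19, 14, 0]
D(2):
  [0, ∞, -1, ∞]
  [20, 0, 6, -1]
  [20, 10, 0, 8]
  [15, 19, 14, 0]
D(3):
  [0, 9, -1, 7]
  [20, 0, 6, -1]
  [20, 10, 0, 8]
  [15, 19, 14, 0]
D(4):
  [0, 9, -1, 7]
  [14, 0, 6, -1]
  [20, 10, 0, 8]
  [15, 19, 14, 0]
Answer: M*[3][0] = 15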